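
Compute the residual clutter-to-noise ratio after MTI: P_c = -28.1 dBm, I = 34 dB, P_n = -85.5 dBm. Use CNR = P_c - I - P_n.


CNR = -28.1 - 34 - (-85.5) = 23.4 dB

23.4 dB


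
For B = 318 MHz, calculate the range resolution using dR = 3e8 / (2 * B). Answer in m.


dR = 3e8 / (2 * 318000000.0) = 0.47 m

0.47 m


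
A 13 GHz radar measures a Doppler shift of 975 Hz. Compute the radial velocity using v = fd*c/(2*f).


v = 975 * 3e8 / (2 * 13000000000.0) = 11.3 m/s

11.3 m/s


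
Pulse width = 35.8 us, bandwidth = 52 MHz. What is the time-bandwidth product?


TBP = 35.8 * 52 = 1861.6

1861.6


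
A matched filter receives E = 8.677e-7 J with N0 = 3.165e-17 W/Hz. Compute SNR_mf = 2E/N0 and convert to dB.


SNR_lin = 2 * 8.677e-7 / 3.165e-17 = 5.483e10
SNR_dB = 10*log10(5.483e10) = 107.4 dB

107.4 dB


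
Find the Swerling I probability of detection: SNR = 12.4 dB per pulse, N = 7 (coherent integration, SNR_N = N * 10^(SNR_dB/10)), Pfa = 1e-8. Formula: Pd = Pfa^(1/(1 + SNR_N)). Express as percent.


SNR_lin = 10^(12.4/10) = 17.37801
SNR_N = 7 * 17.37801 = 121.64607
1/(1 + SNR_N) = 1/122.64607 = 0.0081535
Pd = (1e-8)^0.0081535 = 0.86054
Pd = 86.1%

86.1%


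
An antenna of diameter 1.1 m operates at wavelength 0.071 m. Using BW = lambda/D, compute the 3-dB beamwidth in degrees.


BW_rad = 0.071 / 1.1 = 0.064545
BW_deg = 3.7 degrees

3.7 degrees


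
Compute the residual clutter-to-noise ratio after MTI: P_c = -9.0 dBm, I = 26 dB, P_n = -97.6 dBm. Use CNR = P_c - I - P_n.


CNR = -9.0 - 26 - (-97.6) = 62.6 dB

62.6 dB


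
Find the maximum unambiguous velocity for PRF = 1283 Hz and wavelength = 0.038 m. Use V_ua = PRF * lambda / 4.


V_ua = 1283 * 0.038 / 4 = 12.2 m/s

12.2 m/s


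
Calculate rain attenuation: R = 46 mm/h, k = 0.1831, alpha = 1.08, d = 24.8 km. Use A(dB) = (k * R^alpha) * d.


gamma = 0.1831 * 46^1.08 = 11.441074 dB/km
A = 11.441074 * 24.8 = 283.74 dB

283.74 dB


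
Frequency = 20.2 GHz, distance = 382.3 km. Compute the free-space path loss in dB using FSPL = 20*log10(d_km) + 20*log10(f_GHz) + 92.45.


20*log10(382.3) = 51.65
20*log10(20.2) = 26.11
FSPL = 170.2 dB

170.2 dB


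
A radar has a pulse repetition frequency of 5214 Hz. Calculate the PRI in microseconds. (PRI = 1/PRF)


PRI = 1/5214 = 0.0001917913 s = 191.8 us

191.8 us


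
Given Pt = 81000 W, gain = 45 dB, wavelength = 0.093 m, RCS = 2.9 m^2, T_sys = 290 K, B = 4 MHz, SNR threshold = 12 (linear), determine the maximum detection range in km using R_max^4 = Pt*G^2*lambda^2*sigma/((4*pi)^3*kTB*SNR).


G_lin = 10^(45/10) = 31622.776602
R^4 = 81000 * 31622.776602^2 * 0.093^2 * 2.9 / ((4*pi)^3 * 1.38e-23 * 290 * 4000000.0 * 12)
R^4 = 5.32968e21 m^4
R_max = (5.32968e21)^(1/4) = 270193.7 m = 270.2 km

270.2 km


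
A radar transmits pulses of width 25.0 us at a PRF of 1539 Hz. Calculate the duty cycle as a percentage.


DC = 25.0e-6 * 1539 * 100 = 3.85%

3.85%


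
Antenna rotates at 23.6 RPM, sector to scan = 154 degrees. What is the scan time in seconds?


t = 154 / (23.6 * 360) * 60 = 1.09 s

1.09 s


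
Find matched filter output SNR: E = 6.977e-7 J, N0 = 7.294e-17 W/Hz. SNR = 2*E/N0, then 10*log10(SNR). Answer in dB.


SNR_lin = 2 * 6.977e-7 / 7.294e-17 = 1.913e10
SNR_dB = 10*log10(1.913e10) = 102.8 dB

102.8 dB


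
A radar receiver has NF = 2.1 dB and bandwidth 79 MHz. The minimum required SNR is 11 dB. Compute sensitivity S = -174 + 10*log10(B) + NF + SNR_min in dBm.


10*log10(79000000.0) = 78.98
S = -174 + 78.98 + 2.1 + 11 = -81.9 dBm

-81.9 dBm


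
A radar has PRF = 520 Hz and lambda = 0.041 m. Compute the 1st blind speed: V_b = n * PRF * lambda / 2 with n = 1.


V_blind = 1 * 520 * 0.041 / 2 = 10.7 m/s

10.7 m/s


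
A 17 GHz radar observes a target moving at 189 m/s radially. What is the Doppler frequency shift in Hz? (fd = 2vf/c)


fd = 2 * 189 * 17000000000.0 / 3e8 = 21420.0 Hz

21420.0 Hz


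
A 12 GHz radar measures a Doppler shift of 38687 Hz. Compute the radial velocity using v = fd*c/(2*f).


v = 38687 * 3e8 / (2 * 12000000000.0) = 483.6 m/s

483.6 m/s


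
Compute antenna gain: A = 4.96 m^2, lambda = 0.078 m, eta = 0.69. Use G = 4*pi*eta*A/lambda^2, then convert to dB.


G_linear = 4*pi*0.69*4.96/0.078^2 = 7068.89
G_dB = 10*log10(7068.89) = 38.5 dB

38.5 dB


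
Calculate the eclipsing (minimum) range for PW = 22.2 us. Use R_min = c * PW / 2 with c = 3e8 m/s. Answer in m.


R_min = 3e8 * 22.2e-6 / 2 = 3330.0 m

3330.0 m


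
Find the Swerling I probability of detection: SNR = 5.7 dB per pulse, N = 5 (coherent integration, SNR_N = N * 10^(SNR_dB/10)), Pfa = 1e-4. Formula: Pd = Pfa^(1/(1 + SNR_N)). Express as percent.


SNR_lin = 10^(5.7/10) = 3.71535
SNR_N = 5 * 3.71535 = 18.57675
1/(1 + SNR_N) = 1/19.57675 = 0.051081
Pd = (1e-4)^0.051081 = 0.62471
Pd = 62.5%

62.5%


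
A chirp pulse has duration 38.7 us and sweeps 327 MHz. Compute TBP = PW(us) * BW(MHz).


TBP = 38.7 * 327 = 12654.9

12654.9


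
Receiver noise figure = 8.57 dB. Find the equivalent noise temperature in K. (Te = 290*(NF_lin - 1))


NF_lin = 10^(8.57/10) = 7.19449
Te = 290 * (7.19449 - 1) = 1796.4 K

1796.4 K


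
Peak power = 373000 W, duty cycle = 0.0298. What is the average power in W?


P_avg = 373000 * 0.0298 = 11115.4 W

11115.4 W


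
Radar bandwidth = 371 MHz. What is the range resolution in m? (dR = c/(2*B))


dR = 3e8 / (2 * 371000000.0) = 0.4 m

0.4 m


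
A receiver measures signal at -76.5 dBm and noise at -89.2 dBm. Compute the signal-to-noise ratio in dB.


SNR = -76.5 - (-89.2) = 12.7 dB

12.7 dB


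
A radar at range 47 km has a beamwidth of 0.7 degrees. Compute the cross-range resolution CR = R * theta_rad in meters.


BW_rad = 0.012217305
CR = 47000 * 0.012217305 = 574.2 m

574.2 m


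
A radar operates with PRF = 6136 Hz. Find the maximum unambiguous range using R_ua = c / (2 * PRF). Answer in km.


R_ua = 3e8 / (2 * 6136) = 24445.9 m = 24.4 km

24.4 km


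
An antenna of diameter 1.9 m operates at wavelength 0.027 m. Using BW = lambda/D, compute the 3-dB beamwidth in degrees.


BW_rad = 0.027 / 1.9 = 0.014211
BW_deg = 0.81 degrees

0.81 degrees


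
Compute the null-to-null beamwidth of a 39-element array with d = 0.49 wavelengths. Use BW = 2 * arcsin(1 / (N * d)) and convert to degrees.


1/(N*d) = 1/(39*0.49) = 0.052329
BW = 2*arcsin(0.052329) = 6.0 degrees

6.0 degrees


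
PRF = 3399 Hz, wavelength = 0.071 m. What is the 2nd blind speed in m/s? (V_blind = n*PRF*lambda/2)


V_blind = 2 * 3399 * 0.071 / 2 = 241.3 m/s

241.3 m/s


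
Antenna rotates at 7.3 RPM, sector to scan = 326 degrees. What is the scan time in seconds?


t = 326 / (7.3 * 360) * 60 = 7.44 s

7.44 s


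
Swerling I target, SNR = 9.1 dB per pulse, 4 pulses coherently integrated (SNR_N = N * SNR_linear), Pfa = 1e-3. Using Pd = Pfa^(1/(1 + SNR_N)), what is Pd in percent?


SNR_lin = 10^(9.1/10) = 8.12831
SNR_N = 4 * 8.12831 = 32.51324
1/(1 + SNR_N) = 1/33.51324 = 0.029839
Pd = (1e-3)^0.029839 = 0.81374
Pd = 81.4%

81.4%


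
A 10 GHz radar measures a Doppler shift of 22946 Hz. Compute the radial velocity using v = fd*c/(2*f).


v = 22946 * 3e8 / (2 * 10000000000.0) = 344.2 m/s

344.2 m/s


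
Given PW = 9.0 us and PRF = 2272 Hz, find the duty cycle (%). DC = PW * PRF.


DC = 9.0e-6 * 2272 * 100 = 2.04%

2.04%


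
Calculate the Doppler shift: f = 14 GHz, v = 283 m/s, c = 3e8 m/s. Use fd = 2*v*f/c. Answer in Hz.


fd = 2 * 283 * 14000000000.0 / 3e8 = 26413.3 Hz

26413.3 Hz


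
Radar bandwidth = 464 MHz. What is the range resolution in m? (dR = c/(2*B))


dR = 3e8 / (2 * 464000000.0) = 0.32 m

0.32 m


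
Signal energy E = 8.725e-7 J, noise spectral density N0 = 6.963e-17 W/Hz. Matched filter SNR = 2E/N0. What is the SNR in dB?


SNR_lin = 2 * 8.725e-7 / 6.963e-17 = 2.506e10
SNR_dB = 10*log10(2.506e10) = 104.0 dB

104.0 dB


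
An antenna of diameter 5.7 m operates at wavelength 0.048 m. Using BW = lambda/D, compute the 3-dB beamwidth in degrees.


BW_rad = 0.048 / 5.7 = 0.008421
BW_deg = 0.48 degrees

0.48 degrees


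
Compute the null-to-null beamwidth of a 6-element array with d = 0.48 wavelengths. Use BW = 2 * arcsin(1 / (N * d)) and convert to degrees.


1/(N*d) = 1/(6*0.48) = 0.347222
BW = 2*arcsin(0.347222) = 40.6 degrees

40.6 degrees


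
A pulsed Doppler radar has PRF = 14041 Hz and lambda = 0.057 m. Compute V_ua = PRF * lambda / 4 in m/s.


V_ua = 14041 * 0.057 / 4 = 200.1 m/s

200.1 m/s


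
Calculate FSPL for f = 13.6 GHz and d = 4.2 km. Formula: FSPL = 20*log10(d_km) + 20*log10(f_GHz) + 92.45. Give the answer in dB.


20*log10(4.2) = 12.46
20*log10(13.6) = 22.67
FSPL = 127.6 dB

127.6 dB


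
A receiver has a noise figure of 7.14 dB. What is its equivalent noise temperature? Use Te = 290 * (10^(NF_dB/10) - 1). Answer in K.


NF_lin = 10^(7.14/10) = 5.176068
Te = 290 * (5.176068 - 1) = 1211.1 K

1211.1 K


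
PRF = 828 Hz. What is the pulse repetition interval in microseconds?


PRI = 1/828 = 0.0012077295 s = 1207.7 us

1207.7 us


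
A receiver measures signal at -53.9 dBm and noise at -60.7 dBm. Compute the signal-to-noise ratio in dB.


SNR = -53.9 - (-60.7) = 6.8 dB

6.8 dB


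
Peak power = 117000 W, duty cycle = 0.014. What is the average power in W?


P_avg = 117000 * 0.014 = 1638.0 W

1638.0 W


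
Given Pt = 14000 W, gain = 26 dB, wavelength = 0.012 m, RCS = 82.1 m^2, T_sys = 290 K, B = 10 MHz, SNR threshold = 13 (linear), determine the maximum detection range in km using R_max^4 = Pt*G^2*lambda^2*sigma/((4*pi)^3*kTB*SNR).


G_lin = 10^(26/10) = 398.107171
R^4 = 14000 * 398.107171^2 * 0.012^2 * 82.1 / ((4*pi)^3 * 1.38e-23 * 290 * 10000000.0 * 13)
R^4 = 2.54088e16 m^4
R_max = (2.54088e16)^(1/4) = 12625.4 m = 12.6 km

12.6 km


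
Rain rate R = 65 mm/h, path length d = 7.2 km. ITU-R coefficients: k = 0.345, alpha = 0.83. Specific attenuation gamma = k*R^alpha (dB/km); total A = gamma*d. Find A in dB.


gamma = 0.345 * 65^0.83 = 11.029027 dB/km
A = 11.029027 * 7.2 = 79.41 dB

79.41 dB


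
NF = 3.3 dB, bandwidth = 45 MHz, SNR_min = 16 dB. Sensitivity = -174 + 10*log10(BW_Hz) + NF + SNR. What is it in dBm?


10*log10(45000000.0) = 76.53
S = -174 + 76.53 + 3.3 + 16 = -78.2 dBm

-78.2 dBm


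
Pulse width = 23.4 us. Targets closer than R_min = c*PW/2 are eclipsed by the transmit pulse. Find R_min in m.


R_min = 3e8 * 23.4e-6 / 2 = 3510.0 m

3510.0 m


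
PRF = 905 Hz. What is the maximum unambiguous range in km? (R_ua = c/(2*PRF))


R_ua = 3e8 / (2 * 905) = 165745.9 m = 165.7 km

165.7 km


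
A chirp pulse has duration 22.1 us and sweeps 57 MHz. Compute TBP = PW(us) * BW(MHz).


TBP = 22.1 * 57 = 1259.7

1259.7


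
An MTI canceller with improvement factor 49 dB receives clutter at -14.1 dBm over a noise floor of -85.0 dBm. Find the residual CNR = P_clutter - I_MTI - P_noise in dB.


CNR = -14.1 - 49 - (-85.0) = 21.9 dB

21.9 dB


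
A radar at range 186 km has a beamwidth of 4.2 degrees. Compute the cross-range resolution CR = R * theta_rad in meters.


BW_rad = 0.073303829
CR = 186000 * 0.073303829 = 13634.5 m

13634.5 m


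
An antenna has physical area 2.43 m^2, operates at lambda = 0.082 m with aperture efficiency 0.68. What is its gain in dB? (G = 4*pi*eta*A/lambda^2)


G_linear = 4*pi*0.68*2.43/0.082^2 = 3088.14
G_dB = 10*log10(3088.14) = 34.9 dB

34.9 dB


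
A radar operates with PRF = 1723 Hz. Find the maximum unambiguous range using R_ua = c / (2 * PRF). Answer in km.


R_ua = 3e8 / (2 * 1723) = 87057.5 m = 87.1 km

87.1 km


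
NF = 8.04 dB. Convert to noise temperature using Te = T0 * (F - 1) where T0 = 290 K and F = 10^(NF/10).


NF_lin = 10^(8.04/10) = 6.367955
Te = 290 * (6.367955 - 1) = 1556.7 K

1556.7 K


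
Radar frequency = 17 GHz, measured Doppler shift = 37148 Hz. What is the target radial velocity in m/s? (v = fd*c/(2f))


v = 37148 * 3e8 / (2 * 17000000000.0) = 327.8 m/s

327.8 m/s


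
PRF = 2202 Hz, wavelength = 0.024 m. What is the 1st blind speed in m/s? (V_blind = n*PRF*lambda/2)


V_blind = 1 * 2202 * 0.024 / 2 = 26.4 m/s

26.4 m/s


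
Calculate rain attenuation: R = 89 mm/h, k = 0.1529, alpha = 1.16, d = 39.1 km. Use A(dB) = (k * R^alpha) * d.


gamma = 0.1529 * 89^1.16 = 27.906148 dB/km
A = 27.906148 * 39.1 = 1091.13 dB

1091.13 dB


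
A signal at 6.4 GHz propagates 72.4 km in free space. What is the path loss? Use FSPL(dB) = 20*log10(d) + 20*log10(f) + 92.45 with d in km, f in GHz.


20*log10(72.4) = 37.19
20*log10(6.4) = 16.12
FSPL = 145.8 dB

145.8 dB


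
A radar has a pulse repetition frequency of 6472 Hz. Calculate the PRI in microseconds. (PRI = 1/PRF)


PRI = 1/6472 = 0.0001545117 s = 154.5 us

154.5 us


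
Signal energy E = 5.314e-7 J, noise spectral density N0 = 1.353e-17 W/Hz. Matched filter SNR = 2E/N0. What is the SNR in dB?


SNR_lin = 2 * 5.314e-7 / 1.353e-17 = 7.855e10
SNR_dB = 10*log10(7.855e10) = 109.0 dB

109.0 dB


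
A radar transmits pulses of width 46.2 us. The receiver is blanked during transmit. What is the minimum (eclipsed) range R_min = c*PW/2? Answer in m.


R_min = 3e8 * 46.2e-6 / 2 = 6930.0 m

6930.0 m


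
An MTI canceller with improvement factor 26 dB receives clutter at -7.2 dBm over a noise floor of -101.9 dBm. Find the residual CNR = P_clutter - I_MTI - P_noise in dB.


CNR = -7.2 - 26 - (-101.9) = 68.7 dB

68.7 dB


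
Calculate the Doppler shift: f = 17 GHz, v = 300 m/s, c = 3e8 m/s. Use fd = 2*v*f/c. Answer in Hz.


fd = 2 * 300 * 17000000000.0 / 3e8 = 34000.0 Hz

34000.0 Hz


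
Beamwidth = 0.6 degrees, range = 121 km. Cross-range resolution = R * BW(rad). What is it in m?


BW_rad = 0.010471976
CR = 121000 * 0.010471976 = 1267.1 m

1267.1 m


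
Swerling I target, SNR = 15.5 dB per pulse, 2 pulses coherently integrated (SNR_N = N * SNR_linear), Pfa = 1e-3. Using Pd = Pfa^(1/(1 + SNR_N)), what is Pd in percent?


SNR_lin = 10^(15.5/10) = 35.48134
SNR_N = 2 * 35.48134 = 70.96268
1/(1 + SNR_N) = 1/71.96268 = 0.0138961
Pd = (1e-3)^0.0138961 = 0.90847
Pd = 90.8%

90.8%


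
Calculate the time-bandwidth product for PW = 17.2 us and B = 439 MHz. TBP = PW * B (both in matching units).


TBP = 17.2 * 439 = 7550.8

7550.8


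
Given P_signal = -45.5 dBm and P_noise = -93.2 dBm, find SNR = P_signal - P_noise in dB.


SNR = -45.5 - (-93.2) = 47.7 dB

47.7 dB


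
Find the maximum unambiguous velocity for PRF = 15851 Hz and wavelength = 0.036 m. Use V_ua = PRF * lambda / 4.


V_ua = 15851 * 0.036 / 4 = 142.7 m/s

142.7 m/s


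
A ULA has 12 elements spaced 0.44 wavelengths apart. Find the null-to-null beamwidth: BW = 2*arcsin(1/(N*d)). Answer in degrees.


1/(N*d) = 1/(12*0.44) = 0.189394
BW = 2*arcsin(0.189394) = 21.8 degrees

21.8 degrees


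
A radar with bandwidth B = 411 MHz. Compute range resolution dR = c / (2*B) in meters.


dR = 3e8 / (2 * 411000000.0) = 0.36 m

0.36 m


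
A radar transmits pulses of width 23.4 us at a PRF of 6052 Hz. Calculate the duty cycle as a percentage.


DC = 23.4e-6 * 6052 * 100 = 14.16%

14.16%


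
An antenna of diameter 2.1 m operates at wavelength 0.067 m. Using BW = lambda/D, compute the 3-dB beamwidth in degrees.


BW_rad = 0.067 / 2.1 = 0.031905
BW_deg = 1.83 degrees

1.83 degrees


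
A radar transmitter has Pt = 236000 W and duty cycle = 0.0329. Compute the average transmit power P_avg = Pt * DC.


P_avg = 236000 * 0.0329 = 7764.4 W

7764.4 W


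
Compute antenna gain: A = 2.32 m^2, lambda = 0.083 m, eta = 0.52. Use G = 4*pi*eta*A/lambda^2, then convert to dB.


G_linear = 4*pi*0.52*2.32/0.083^2 = 2200.62
G_dB = 10*log10(2200.62) = 33.4 dB

33.4 dB


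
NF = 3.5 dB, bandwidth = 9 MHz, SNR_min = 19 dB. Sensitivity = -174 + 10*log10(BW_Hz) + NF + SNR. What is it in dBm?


10*log10(9000000.0) = 69.54
S = -174 + 69.54 + 3.5 + 19 = -82.0 dBm

-82.0 dBm


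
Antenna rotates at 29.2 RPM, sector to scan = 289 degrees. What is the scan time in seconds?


t = 289 / (29.2 * 360) * 60 = 1.65 s

1.65 s


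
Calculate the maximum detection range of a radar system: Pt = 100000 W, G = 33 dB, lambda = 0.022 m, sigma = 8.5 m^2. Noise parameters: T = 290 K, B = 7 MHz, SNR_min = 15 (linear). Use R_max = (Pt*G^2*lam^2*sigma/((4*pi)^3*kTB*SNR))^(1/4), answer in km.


G_lin = 10^(33/10) = 1995.262315
R^4 = 100000 * 1995.262315^2 * 0.022^2 * 8.5 / ((4*pi)^3 * 1.38e-23 * 290 * 7000000.0 * 15)
R^4 = 1.96412e18 m^4
R_max = (1.96412e18)^(1/4) = 37436.2 m = 37.4 km

37.4 km


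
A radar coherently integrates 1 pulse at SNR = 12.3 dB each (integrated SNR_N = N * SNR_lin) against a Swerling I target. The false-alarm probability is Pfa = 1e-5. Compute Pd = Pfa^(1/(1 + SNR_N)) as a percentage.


SNR_lin = 10^(12.3/10) = 16.98244
SNR_N = 1 * 16.98244 = 16.98244
1/(1 + SNR_N) = 1/17.98244 = 0.0556098
Pd = (1e-5)^0.0556098 = 0.52717
Pd = 52.7%

52.7%


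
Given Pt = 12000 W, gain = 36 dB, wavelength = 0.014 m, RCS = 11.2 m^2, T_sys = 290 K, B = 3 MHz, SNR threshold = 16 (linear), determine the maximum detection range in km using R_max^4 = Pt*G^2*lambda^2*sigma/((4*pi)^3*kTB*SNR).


G_lin = 10^(36/10) = 3981.071706
R^4 = 12000 * 3981.071706^2 * 0.014^2 * 11.2 / ((4*pi)^3 * 1.38e-23 * 290 * 3000000.0 * 16)
R^4 = 1.09524e18 m^4
R_max = (1.09524e18)^(1/4) = 32350.2 m = 32.4 km

32.4 km


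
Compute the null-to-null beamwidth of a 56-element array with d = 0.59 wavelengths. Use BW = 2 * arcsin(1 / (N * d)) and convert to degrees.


1/(N*d) = 1/(56*0.59) = 0.030266
BW = 2*arcsin(0.030266) = 3.5 degrees

3.5 degrees


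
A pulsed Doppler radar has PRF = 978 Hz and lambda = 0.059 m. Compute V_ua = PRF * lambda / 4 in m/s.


V_ua = 978 * 0.059 / 4 = 14.4 m/s

14.4 m/s


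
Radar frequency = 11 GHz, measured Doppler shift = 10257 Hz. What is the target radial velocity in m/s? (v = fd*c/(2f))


v = 10257 * 3e8 / (2 * 11000000000.0) = 139.9 m/s

139.9 m/s


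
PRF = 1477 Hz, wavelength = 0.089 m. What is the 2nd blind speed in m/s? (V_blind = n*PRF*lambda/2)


V_blind = 2 * 1477 * 0.089 / 2 = 131.5 m/s

131.5 m/s


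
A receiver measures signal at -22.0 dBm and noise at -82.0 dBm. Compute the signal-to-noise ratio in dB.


SNR = -22.0 - (-82.0) = 60.0 dB

60.0 dB


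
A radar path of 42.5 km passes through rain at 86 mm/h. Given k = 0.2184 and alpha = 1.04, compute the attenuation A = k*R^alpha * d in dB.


gamma = 0.2184 * 86^1.04 = 22.44559 dB/km
A = 22.44559 * 42.5 = 953.94 dB

953.94 dB


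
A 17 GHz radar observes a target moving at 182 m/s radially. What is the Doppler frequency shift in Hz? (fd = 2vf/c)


fd = 2 * 182 * 17000000000.0 / 3e8 = 20626.7 Hz

20626.7 Hz


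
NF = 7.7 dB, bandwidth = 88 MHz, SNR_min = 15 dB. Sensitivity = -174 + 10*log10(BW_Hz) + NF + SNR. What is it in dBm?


10*log10(88000000.0) = 79.44
S = -174 + 79.44 + 7.7 + 15 = -71.9 dBm

-71.9 dBm


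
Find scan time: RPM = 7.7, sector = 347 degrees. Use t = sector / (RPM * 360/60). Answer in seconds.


t = 347 / (7.7 * 360) * 60 = 7.51 s

7.51 s


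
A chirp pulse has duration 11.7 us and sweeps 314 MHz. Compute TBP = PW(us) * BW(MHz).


TBP = 11.7 * 314 = 3673.8

3673.8


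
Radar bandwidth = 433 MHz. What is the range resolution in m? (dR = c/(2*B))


dR = 3e8 / (2 * 433000000.0) = 0.35 m

0.35 m


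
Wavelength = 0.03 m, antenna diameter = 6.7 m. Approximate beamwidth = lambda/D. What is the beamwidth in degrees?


BW_rad = 0.03 / 6.7 = 0.004478
BW_deg = 0.26 degrees

0.26 degrees


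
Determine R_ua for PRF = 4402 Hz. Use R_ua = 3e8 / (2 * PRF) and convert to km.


R_ua = 3e8 / (2 * 4402) = 34075.4 m = 34.1 km

34.1 km


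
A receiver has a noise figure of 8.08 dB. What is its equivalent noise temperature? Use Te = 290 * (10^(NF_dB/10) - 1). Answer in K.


NF_lin = 10^(8.08/10) = 6.426877
Te = 290 * (6.426877 - 1) = 1573.8 K

1573.8 K


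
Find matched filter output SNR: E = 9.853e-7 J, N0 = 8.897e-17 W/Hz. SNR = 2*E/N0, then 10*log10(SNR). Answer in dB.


SNR_lin = 2 * 9.853e-7 / 8.897e-17 = 2.215e10
SNR_dB = 10*log10(2.215e10) = 103.5 dB

103.5 dB


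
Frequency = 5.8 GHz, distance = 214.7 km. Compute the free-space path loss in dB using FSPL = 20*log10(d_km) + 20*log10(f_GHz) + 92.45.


20*log10(214.7) = 46.64
20*log10(5.8) = 15.27
FSPL = 154.4 dB

154.4 dB


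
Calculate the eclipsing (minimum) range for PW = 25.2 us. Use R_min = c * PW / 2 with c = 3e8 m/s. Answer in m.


R_min = 3e8 * 25.2e-6 / 2 = 3780.0 m

3780.0 m


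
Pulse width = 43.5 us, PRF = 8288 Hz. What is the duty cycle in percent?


DC = 43.5e-6 * 8288 * 100 = 36.05%

36.05%


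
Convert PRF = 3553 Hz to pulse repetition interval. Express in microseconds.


PRI = 1/3553 = 0.0002814523 s = 281.5 us

281.5 us


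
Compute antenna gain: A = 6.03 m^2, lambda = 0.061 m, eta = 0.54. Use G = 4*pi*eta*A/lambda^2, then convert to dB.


G_linear = 4*pi*0.54*6.03/0.061^2 = 10996.67
G_dB = 10*log10(10996.67) = 40.4 dB

40.4 dB


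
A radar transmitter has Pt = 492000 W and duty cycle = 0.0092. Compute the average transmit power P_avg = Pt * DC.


P_avg = 492000 * 0.0092 = 4526.4 W

4526.4 W


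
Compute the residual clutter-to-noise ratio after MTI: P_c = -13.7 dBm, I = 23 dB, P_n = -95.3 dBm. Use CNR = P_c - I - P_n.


CNR = -13.7 - 23 - (-95.3) = 58.6 dB

58.6 dB


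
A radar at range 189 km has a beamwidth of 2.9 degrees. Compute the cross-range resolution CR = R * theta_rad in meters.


BW_rad = 0.050614548
CR = 189000 * 0.050614548 = 9566.1 m

9566.1 m


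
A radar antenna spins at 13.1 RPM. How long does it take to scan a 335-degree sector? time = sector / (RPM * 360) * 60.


t = 335 / (13.1 * 360) * 60 = 4.26 s

4.26 s


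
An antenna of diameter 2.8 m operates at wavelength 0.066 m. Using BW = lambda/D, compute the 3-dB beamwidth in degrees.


BW_rad = 0.066 / 2.8 = 0.023571
BW_deg = 1.35 degrees

1.35 degrees


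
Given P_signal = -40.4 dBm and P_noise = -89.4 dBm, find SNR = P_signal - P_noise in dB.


SNR = -40.4 - (-89.4) = 49.0 dB

49.0 dB


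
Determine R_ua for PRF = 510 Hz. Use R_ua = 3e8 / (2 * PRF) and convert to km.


R_ua = 3e8 / (2 * 510) = 294117.6 m = 294.1 km

294.1 km


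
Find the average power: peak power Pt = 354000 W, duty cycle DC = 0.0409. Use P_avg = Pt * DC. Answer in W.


P_avg = 354000 * 0.0409 = 14478.6 W

14478.6 W


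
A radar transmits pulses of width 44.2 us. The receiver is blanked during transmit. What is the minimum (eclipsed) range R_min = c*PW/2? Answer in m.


R_min = 3e8 * 44.2e-6 / 2 = 6630.0 m

6630.0 m


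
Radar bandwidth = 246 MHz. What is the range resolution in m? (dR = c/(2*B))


dR = 3e8 / (2 * 246000000.0) = 0.61 m

0.61 m


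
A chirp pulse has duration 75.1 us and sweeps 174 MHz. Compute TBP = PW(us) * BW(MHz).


TBP = 75.1 * 174 = 13067.4

13067.4


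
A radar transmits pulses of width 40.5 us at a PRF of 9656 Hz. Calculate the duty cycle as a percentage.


DC = 40.5e-6 * 9656 * 100 = 39.11%

39.11%


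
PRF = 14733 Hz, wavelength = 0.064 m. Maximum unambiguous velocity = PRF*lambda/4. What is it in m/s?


V_ua = 14733 * 0.064 / 4 = 235.7 m/s

235.7 m/s


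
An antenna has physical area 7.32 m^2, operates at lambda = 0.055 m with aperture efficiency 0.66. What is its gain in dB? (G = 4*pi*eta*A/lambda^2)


G_linear = 4*pi*0.66*7.32/0.055^2 = 20069.64
G_dB = 10*log10(20069.64) = 43.0 dB

43.0 dB


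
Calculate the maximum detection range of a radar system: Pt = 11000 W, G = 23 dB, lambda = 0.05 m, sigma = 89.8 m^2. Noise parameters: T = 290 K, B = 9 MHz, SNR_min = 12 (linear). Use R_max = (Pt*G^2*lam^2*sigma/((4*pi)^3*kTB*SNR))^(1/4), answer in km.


G_lin = 10^(23/10) = 199.526231
R^4 = 11000 * 199.526231^2 * 0.05^2 * 89.8 / ((4*pi)^3 * 1.38e-23 * 290 * 9000000.0 * 12)
R^4 = 1.14625e17 m^4
R_max = (1.14625e17)^(1/4) = 18400.1 m = 18.4 km

18.4 km


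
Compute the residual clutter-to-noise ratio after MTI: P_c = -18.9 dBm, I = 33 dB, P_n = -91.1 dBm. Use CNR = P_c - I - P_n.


CNR = -18.9 - 33 - (-91.1) = 39.2 dB

39.2 dB


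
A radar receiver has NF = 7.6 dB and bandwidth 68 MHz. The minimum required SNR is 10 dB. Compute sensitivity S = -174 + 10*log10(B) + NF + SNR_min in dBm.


10*log10(68000000.0) = 78.33
S = -174 + 78.33 + 7.6 + 10 = -78.1 dBm

-78.1 dBm


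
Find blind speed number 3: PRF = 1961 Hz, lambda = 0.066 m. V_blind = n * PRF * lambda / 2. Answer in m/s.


V_blind = 3 * 1961 * 0.066 / 2 = 194.1 m/s

194.1 m/s


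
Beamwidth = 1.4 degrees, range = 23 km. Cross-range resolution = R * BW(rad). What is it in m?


BW_rad = 0.02443461
CR = 23000 * 0.02443461 = 562.0 m

562.0 m


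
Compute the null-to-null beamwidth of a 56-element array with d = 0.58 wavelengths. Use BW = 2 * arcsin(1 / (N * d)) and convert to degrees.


1/(N*d) = 1/(56*0.58) = 0.030788
BW = 2*arcsin(0.030788) = 3.5 degrees

3.5 degrees


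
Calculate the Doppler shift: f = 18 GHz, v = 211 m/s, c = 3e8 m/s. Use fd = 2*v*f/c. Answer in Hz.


fd = 2 * 211 * 18000000000.0 / 3e8 = 25320.0 Hz

25320.0 Hz


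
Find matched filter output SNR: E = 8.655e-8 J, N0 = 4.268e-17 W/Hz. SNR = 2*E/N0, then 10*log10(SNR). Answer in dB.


SNR_lin = 2 * 8.655e-8 / 4.268e-17 = 4.056e9
SNR_dB = 10*log10(4.056e9) = 96.1 dB

96.1 dB


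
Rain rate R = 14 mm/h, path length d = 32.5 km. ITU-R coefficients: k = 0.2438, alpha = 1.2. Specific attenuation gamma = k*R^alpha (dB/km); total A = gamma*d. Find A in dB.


gamma = 0.2438 * 14^1.2 = 5.786119 dB/km
A = 5.786119 * 32.5 = 188.05 dB

188.05 dB


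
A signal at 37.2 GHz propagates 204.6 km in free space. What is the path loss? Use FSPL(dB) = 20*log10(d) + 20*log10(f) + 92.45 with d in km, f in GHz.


20*log10(204.6) = 46.22
20*log10(37.2) = 31.41
FSPL = 170.1 dB

170.1 dB


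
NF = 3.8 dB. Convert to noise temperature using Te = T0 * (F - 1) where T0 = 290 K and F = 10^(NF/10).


NF_lin = 10^(3.8/10) = 2.398833
Te = 290 * (2.398833 - 1) = 405.7 K

405.7 K


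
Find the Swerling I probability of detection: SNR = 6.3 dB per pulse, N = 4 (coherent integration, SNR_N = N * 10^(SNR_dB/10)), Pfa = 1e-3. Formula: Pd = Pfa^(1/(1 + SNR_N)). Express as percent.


SNR_lin = 10^(6.3/10) = 4.2658
SNR_N = 4 * 4.2658 = 17.0632
1/(1 + SNR_N) = 1/18.0632 = 0.0553612
Pd = (1e-3)^0.0553612 = 0.68221
Pd = 68.2%

68.2%


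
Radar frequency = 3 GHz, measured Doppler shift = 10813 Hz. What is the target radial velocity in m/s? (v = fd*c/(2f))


v = 10813 * 3e8 / (2 * 3000000000.0) = 540.7 m/s

540.7 m/s


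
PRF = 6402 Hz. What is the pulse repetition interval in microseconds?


PRI = 1/6402 = 0.0001562012 s = 156.2 us

156.2 us


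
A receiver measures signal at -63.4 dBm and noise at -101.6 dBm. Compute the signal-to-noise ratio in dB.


SNR = -63.4 - (-101.6) = 38.2 dB

38.2 dB


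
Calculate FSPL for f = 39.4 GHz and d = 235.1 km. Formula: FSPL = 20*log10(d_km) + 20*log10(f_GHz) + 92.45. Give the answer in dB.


20*log10(235.1) = 47.43
20*log10(39.4) = 31.91
FSPL = 171.8 dB

171.8 dB


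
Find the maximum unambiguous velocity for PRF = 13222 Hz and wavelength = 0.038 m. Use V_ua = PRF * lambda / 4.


V_ua = 13222 * 0.038 / 4 = 125.6 m/s

125.6 m/s


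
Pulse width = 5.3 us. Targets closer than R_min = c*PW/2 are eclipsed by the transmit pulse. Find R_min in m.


R_min = 3e8 * 5.3e-6 / 2 = 795.0 m

795.0 m


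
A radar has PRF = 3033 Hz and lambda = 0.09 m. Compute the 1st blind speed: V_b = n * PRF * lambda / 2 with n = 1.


V_blind = 1 * 3033 * 0.09 / 2 = 136.5 m/s

136.5 m/s


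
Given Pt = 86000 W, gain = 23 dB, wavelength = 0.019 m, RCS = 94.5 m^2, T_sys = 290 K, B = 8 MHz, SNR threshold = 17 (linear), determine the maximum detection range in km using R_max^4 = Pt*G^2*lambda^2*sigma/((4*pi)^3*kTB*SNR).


G_lin = 10^(23/10) = 199.526231
R^4 = 86000 * 199.526231^2 * 0.019^2 * 94.5 / ((4*pi)^3 * 1.38e-23 * 290 * 8000000.0 * 17)
R^4 = 1.08141e17 m^4
R_max = (1.08141e17)^(1/4) = 18134.2 m = 18.1 km

18.1 km


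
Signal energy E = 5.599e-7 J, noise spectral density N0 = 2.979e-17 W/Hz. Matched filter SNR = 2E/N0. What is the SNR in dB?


SNR_lin = 2 * 5.599e-7 / 2.979e-17 = 3.759e10
SNR_dB = 10*log10(3.759e10) = 105.8 dB

105.8 dB


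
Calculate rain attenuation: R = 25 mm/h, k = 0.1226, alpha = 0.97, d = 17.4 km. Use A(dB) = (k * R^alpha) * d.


gamma = 0.1226 * 25^0.97 = 2.782866 dB/km
A = 2.782866 * 17.4 = 48.42 dB

48.42 dB


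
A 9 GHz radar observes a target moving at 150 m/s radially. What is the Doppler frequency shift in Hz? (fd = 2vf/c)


fd = 2 * 150 * 9000000000.0 / 3e8 = 9000.0 Hz

9000.0 Hz


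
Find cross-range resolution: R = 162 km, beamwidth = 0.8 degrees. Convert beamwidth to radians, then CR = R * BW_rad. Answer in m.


BW_rad = 0.013962634
CR = 162000 * 0.013962634 = 2261.9 m

2261.9 m


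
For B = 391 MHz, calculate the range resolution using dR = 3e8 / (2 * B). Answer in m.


dR = 3e8 / (2 * 391000000.0) = 0.38 m

0.38 m


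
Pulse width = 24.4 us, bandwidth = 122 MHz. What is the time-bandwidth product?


TBP = 24.4 * 122 = 2976.8

2976.8


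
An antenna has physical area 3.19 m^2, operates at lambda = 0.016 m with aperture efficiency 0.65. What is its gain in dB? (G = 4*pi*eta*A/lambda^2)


G_linear = 4*pi*0.65*3.19/0.016^2 = 101782.69
G_dB = 10*log10(101782.69) = 50.1 dB

50.1 dB


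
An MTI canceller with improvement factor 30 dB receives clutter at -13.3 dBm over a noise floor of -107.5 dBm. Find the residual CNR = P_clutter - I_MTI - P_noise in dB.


CNR = -13.3 - 30 - (-107.5) = 64.2 dB

64.2 dB


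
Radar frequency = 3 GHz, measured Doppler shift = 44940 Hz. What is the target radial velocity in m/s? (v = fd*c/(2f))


v = 44940 * 3e8 / (2 * 3000000000.0) = 2247.0 m/s

2247.0 m/s


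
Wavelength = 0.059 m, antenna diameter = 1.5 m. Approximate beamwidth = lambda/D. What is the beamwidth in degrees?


BW_rad = 0.059 / 1.5 = 0.039333
BW_deg = 2.25 degrees

2.25 degrees


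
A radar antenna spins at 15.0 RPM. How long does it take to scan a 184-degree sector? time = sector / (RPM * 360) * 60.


t = 184 / (15.0 * 360) * 60 = 2.04 s

2.04 s


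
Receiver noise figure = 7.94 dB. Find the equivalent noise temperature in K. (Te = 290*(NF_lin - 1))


NF_lin = 10^(7.94/10) = 6.223003
Te = 290 * (6.223003 - 1) = 1514.7 K

1514.7 K


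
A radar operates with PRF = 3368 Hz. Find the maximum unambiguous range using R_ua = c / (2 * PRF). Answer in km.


R_ua = 3e8 / (2 * 3368) = 44536.8 m = 44.5 km

44.5 km


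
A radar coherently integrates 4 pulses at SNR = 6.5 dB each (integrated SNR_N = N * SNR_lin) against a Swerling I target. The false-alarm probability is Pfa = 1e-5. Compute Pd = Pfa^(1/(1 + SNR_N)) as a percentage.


SNR_lin = 10^(6.5/10) = 4.46684
SNR_N = 4 * 4.46684 = 17.86736
1/(1 + SNR_N) = 1/18.86736 = 0.0530016
Pd = (1e-5)^0.0530016 = 0.54324
Pd = 54.3%

54.3%


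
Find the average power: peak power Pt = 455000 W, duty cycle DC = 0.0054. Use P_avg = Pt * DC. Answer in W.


P_avg = 455000 * 0.0054 = 2457.0 W

2457.0 W


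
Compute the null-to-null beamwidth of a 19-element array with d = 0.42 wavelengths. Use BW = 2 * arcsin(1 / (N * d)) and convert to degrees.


1/(N*d) = 1/(19*0.42) = 0.125313
BW = 2*arcsin(0.125313) = 14.4 degrees

14.4 degrees


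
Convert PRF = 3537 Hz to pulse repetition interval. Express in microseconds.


PRI = 1/3537 = 0.0002827255 s = 282.7 us

282.7 us


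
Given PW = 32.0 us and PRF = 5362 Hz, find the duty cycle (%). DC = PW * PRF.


DC = 32.0e-6 * 5362 * 100 = 17.16%

17.16%


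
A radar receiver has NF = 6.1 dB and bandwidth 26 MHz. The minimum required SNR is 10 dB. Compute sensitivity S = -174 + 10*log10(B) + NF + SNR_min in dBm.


10*log10(26000000.0) = 74.15
S = -174 + 74.15 + 6.1 + 10 = -83.8 dBm

-83.8 dBm


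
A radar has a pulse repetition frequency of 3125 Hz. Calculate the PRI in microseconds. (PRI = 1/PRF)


PRI = 1/3125 = 0.00032 s = 320.0 us

320.0 us


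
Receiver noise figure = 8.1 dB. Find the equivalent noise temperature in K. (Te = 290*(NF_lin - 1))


NF_lin = 10^(8.1/10) = 6.456542
Te = 290 * (6.456542 - 1) = 1582.4 K

1582.4 K


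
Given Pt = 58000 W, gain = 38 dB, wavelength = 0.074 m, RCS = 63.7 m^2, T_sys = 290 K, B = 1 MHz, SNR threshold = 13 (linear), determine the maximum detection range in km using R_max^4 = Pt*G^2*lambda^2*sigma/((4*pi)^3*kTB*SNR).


G_lin = 10^(38/10) = 6309.573445
R^4 = 58000 * 6309.573445^2 * 0.074^2 * 63.7 / ((4*pi)^3 * 1.38e-23 * 290 * 1000000.0 * 13)
R^4 = 7.80155e21 m^4
R_max = (7.80155e21)^(1/4) = 297197.5 m = 297.2 km

297.2 km


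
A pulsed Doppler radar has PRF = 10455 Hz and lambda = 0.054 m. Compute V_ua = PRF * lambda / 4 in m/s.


V_ua = 10455 * 0.054 / 4 = 141.1 m/s

141.1 m/s


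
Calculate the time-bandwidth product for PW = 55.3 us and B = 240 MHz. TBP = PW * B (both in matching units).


TBP = 55.3 * 240 = 13272.0

13272.0


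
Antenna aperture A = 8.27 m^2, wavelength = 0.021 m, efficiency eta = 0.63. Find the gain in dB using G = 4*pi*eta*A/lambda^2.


G_linear = 4*pi*0.63*8.27/0.021^2 = 148462.69
G_dB = 10*log10(148462.69) = 51.7 dB

51.7 dB


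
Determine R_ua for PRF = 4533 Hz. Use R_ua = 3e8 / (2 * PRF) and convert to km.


R_ua = 3e8 / (2 * 4533) = 33090.7 m = 33.1 km

33.1 km


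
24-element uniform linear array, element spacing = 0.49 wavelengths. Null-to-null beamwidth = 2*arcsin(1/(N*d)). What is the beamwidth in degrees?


1/(N*d) = 1/(24*0.49) = 0.085034
BW = 2*arcsin(0.085034) = 9.8 degrees

9.8 degrees


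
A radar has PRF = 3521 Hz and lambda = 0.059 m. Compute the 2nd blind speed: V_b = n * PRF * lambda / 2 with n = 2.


V_blind = 2 * 3521 * 0.059 / 2 = 207.7 m/s

207.7 m/s


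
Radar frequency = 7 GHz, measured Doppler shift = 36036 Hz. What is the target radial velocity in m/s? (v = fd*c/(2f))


v = 36036 * 3e8 / (2 * 7000000000.0) = 772.2 m/s

772.2 m/s


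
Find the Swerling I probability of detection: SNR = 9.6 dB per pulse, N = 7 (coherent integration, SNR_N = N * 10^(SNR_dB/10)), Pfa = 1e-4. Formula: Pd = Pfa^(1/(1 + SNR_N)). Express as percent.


SNR_lin = 10^(9.6/10) = 9.12011
SNR_N = 7 * 9.12011 = 63.84077
1/(1 + SNR_N) = 1/64.84077 = 0.0154224
Pd = (1e-4)^0.0154224 = 0.86758
Pd = 86.8%

86.8%


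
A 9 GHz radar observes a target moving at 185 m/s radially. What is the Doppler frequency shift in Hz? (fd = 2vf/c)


fd = 2 * 185 * 9000000000.0 / 3e8 = 11100.0 Hz

11100.0 Hz


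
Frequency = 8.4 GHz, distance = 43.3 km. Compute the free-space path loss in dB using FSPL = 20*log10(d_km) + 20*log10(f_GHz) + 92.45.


20*log10(43.3) = 32.73
20*log10(8.4) = 18.49
FSPL = 143.7 dB

143.7 dB


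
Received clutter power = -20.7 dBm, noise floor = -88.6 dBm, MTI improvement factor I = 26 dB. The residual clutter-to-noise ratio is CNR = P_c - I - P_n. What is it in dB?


CNR = -20.7 - 26 - (-88.6) = 41.9 dB

41.9 dB


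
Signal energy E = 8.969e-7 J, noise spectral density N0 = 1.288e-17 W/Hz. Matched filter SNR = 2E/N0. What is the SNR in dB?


SNR_lin = 2 * 8.969e-7 / 1.288e-17 = 1.393e11
SNR_dB = 10*log10(1.393e11) = 111.4 dB

111.4 dB


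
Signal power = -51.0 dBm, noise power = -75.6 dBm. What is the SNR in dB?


SNR = -51.0 - (-75.6) = 24.6 dB

24.6 dB


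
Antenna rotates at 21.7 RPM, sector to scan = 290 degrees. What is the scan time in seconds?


t = 290 / (21.7 * 360) * 60 = 2.23 s

2.23 s


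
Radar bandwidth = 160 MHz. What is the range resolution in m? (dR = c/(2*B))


dR = 3e8 / (2 * 160000000.0) = 0.94 m

0.94 m


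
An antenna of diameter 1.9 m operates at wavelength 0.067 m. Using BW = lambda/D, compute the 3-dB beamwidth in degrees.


BW_rad = 0.067 / 1.9 = 0.035263
BW_deg = 2.02 degrees

2.02 degrees


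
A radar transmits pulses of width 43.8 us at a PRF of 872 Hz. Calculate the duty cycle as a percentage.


DC = 43.8e-6 * 872 * 100 = 3.82%

3.82%


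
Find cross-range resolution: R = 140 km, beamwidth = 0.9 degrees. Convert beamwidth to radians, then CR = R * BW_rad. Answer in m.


BW_rad = 0.015707963
CR = 140000 * 0.015707963 = 2199.1 m

2199.1 m


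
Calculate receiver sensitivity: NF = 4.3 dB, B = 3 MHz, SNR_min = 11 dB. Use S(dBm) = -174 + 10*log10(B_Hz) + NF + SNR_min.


10*log10(3000000.0) = 64.77
S = -174 + 64.77 + 4.3 + 11 = -93.9 dBm

-93.9 dBm


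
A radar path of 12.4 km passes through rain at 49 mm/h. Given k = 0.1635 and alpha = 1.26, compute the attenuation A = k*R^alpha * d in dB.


gamma = 0.1635 * 49^1.26 = 22.037626 dB/km
A = 22.037626 * 12.4 = 273.27 dB

273.27 dB


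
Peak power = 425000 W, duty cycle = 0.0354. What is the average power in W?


P_avg = 425000 * 0.0354 = 15045.0 W

15045.0 W


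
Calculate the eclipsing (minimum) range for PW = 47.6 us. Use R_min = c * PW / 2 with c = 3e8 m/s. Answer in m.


R_min = 3e8 * 47.6e-6 / 2 = 7140.0 m

7140.0 m


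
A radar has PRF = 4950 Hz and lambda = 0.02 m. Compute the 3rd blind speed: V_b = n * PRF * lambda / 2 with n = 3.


V_blind = 3 * 4950 * 0.02 / 2 = 148.5 m/s

148.5 m/s


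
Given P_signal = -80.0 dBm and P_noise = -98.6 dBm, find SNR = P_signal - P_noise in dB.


SNR = -80.0 - (-98.6) = 18.6 dB

18.6 dB


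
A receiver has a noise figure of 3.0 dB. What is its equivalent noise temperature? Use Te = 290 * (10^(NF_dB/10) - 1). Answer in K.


NF_lin = 10^(3.0/10) = 1.995262
Te = 290 * (1.995262 - 1) = 288.6 K

288.6 K


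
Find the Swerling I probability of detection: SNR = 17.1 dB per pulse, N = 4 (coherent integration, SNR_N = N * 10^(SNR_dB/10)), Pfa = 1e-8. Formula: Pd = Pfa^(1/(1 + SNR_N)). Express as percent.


SNR_lin = 10^(17.1/10) = 51.28614
SNR_N = 4 * 51.28614 = 205.14456
1/(1 + SNR_N) = 1/206.14456 = 0.004851
Pd = (1e-8)^0.004851 = 0.91452
Pd = 91.5%

91.5%


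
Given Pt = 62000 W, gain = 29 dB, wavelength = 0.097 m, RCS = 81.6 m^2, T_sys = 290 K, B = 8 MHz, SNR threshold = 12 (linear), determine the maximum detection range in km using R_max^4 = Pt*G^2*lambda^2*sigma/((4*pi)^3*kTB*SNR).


G_lin = 10^(29/10) = 794.328235
R^4 = 62000 * 794.328235^2 * 0.097^2 * 81.6 / ((4*pi)^3 * 1.38e-23 * 290 * 8000000.0 * 12)
R^4 = 3.93956e19 m^4
R_max = (3.93956e19)^(1/4) = 79224.9 m = 79.2 km

79.2 km


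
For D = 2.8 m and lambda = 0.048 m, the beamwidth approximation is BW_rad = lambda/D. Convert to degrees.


BW_rad = 0.048 / 2.8 = 0.017143
BW_deg = 0.98 degrees

0.98 degrees


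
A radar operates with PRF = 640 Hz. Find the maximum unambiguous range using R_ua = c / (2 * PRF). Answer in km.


R_ua = 3e8 / (2 * 640) = 234375.0 m = 234.4 km

234.4 km


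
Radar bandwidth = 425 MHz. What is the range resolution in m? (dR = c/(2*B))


dR = 3e8 / (2 * 425000000.0) = 0.35 m

0.35 m


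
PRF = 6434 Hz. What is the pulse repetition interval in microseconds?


PRI = 1/6434 = 0.0001554243 s = 155.4 us

155.4 us


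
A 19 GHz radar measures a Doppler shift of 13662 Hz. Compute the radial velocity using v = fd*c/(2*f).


v = 13662 * 3e8 / (2 * 19000000000.0) = 107.9 m/s

107.9 m/s


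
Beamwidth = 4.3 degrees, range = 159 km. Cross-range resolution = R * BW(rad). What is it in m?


BW_rad = 0.075049158
CR = 159000 * 0.075049158 = 11932.8 m

11932.8 m


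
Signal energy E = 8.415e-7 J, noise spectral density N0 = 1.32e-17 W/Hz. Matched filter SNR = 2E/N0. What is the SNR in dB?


SNR_lin = 2 * 8.415e-7 / 1.32e-17 = 1.275e11
SNR_dB = 10*log10(1.275e11) = 111.1 dB

111.1 dB
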